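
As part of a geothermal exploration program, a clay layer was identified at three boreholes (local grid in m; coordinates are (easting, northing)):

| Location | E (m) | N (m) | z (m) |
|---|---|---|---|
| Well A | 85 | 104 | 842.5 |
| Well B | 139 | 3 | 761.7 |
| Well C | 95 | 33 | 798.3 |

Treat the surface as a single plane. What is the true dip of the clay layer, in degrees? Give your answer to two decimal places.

Two edge vectors: Well A→Well B = (54, -101, -80.8), Well A→Well C = (10, -71, -44.2).
Normal n = (Well A→Well B) × (Well A→Well C) = (-1272.6, 1578.8, -2824).
So ∂z/∂E = −n_x/n_z = −0.45064 and ∂z/∂N = −n_y/n_z = 0.55907.
Gradient magnitude |∇z| = √(a² + b²) = √(0.20307 + 0.31255) = 0.71807.
True dip = arctan(0.71807) = 35.68°, dipping toward SE (azimuth ≈ 141°).

35.68°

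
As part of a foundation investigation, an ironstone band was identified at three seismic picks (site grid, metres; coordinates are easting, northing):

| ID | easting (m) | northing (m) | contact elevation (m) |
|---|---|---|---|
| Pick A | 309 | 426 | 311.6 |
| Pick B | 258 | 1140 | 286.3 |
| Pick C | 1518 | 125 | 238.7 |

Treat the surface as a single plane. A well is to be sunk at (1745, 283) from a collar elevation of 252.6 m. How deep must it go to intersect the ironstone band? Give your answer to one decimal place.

Two edge vectors: Pick A→Pick B = (-51, 714, -25.3), Pick A→Pick C = (1209, -301, -72.9).
Normal n = (Pick A→Pick B) × (Pick A→Pick C) = (-59665.9, -34305.6, -847875).
So ∂z/∂easting = −n_x/n_z = −0.070371 and ∂z/∂northing = −n_y/n_z = −0.040461.
Intercept c from Pick A: 311.6 + 21.74 + 17.24 = 350.58.
At (1745, 283): z_contact = −122.80 − 11.45 + 350.58 = 216.33 m.
Depth below ground = 252.6 − 216.33 = 36.3 m.

36.3 m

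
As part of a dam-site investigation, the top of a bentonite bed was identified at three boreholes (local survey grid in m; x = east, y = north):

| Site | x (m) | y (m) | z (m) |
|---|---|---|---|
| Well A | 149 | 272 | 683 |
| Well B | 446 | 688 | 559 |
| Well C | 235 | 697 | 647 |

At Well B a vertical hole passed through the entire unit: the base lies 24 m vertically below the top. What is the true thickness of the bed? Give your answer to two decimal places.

Let the plane be z = a·x + b·y + c.
Well B−Well A: 297a + 416b = −124;  Well C−Well A: 86a + 425b = −36.
Solving gives a = −0.41707, b = −0.00031.
|∇z| = √(a²+b²) = 0.41707, so dip δ = arctan(0.41707) = 22.64°.
True thickness = vertical thickness × cos δ = 24 × cos 22.64° = 22.15 m.

22.15 m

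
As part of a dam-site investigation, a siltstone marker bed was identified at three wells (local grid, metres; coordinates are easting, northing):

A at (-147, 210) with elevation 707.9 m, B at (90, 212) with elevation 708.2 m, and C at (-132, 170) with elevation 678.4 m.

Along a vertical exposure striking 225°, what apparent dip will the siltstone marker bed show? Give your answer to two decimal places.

27.32°

Let the plane be z = a·easting + b·northing + c.
B−A: 237a + 2b = 0.3;  C−A: 15a − 40b = −29.5.
Solving gives a = −0.00494, b = 0.73565.
Unit vector along 225° is (sin 225°, cos 225°) = (-0.7071, -0.7071).
Slope in that direction = a·(-0.7071) + b·(-0.7071) = −0.51669.
Apparent dip = arctan|0.51669| = 27.32° (true dip is 36.3°, so apparent ≤ true as expected).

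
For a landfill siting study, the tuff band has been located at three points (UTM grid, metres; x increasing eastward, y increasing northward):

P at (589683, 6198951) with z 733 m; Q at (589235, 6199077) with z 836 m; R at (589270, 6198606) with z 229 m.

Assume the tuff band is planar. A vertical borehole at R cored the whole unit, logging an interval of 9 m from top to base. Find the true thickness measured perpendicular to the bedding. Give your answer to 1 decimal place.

Let the plane be z = a·x + b·y + c.
Q−P: −448a + 126b = 103;  R−P: −413a − 345b = −504.
Solving gives a = 0.13538, b = 1.29881.
|∇z| = √(a²+b²) = 1.30584, so dip δ = arctan(1.30584) = 52.56°.
True thickness = vertical thickness × cos δ = 9 × cos 52.56° = 5.5 m.

5.5 m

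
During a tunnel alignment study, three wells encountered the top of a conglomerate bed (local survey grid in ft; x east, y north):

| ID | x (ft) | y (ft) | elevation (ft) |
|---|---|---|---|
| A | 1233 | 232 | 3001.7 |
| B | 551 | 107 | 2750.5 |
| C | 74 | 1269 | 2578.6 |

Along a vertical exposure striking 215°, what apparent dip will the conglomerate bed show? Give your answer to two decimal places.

Let the plane be z = a·x + b·y + c.
B−A: −682a − 125b = −251.2;  C−A: −1159a + 1037b = −423.1.
Solving gives a = 0.36777, b = 0.00304.
Unit vector along 215° is (sin 215°, cos 215°) = (-0.5736, -0.8192).
Slope in that direction = a·(-0.5736) + b·(-0.8192) = −0.21343.
Apparent dip = arctan|0.21343| = 12.05° (true dip is 20.2°, so apparent ≤ true as expected).

12.05°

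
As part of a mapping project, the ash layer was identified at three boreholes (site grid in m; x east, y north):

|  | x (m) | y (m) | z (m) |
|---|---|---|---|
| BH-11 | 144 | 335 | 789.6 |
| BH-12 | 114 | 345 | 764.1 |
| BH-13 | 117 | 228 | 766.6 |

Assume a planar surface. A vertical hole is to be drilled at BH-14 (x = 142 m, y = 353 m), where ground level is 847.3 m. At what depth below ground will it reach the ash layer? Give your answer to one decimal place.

Let the plane be z = a·x + b·y + c.
BH-12−BH-11: −30a + 10b = −25.5;  BH-13−BH-11: −27a − 107b = −23.
Solving gives a = 0.85014, b = 0.00043.
Then c = 789.6 − a·144 − b·335 = 667.03.
At (142, 353): z_contact = 120.72 + 0.15 + 667.03 = 787.91 m.
Depth below ground = 847.3 − 787.91 = 59.4 m.

59.4 m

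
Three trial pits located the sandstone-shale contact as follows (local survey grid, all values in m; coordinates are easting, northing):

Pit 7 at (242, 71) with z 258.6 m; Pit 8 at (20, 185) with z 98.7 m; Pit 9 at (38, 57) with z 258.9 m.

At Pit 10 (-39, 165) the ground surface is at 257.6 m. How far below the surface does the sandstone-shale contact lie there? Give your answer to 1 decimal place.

139.0 m

Let the plane be z = a·easting + b·northing + c.
Pit 8−Pit 7: −222a + 114b = −159.9;  Pit 9−Pit 7: −204a − 14b = 0.3.
Solving gives a = 0.08361, b = −1.23980.
Then c = 258.6 − a·242 − b·71 = 326.39.
At (-39, 165): z_contact = −3.26 − 204.57 + 326.39 = 118.56 m.
Depth below ground = 257.6 − 118.56 = 139.0 m.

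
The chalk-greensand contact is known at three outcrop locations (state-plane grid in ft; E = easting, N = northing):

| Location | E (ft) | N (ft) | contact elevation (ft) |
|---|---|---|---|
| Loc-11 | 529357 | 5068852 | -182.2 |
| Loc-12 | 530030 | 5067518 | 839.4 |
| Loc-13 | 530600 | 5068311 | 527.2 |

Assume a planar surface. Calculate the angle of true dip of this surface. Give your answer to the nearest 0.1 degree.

34.4°

Two edge vectors: Loc-11→Loc-12 = (673, -1334, 1021.6), Loc-11→Loc-13 = (1243, -541, 709.4).
Normal n = (Loc-11→Loc-12) × (Loc-11→Loc-13) = (-393654, 792422.6, 1294069).
So ∂z/∂E = −n_x/n_z = 0.30420 and ∂z/∂N = −n_y/n_z = −0.61235.
Gradient magnitude |∇z| = √(a² + b²) = √(0.09254 + 0.37497) = 0.68375.
True dip = arctan(0.68375) = 34.4°, dipping toward NNW (azimuth ≈ 334°).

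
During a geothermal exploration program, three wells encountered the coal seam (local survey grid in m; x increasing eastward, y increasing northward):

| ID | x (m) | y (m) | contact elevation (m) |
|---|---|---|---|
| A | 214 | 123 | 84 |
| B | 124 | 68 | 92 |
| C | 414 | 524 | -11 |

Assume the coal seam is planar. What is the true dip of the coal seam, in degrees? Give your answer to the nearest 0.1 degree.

16.1°

Two edge vectors: A→B = (-90, -55, 8), A→C = (200, 401, -95).
Normal n = (A→B) × (A→C) = (2017, -6950, -25090).
So ∂z/∂x = −n_x/n_z = 0.08039 and ∂z/∂y = −n_y/n_z = −0.27700.
Gradient magnitude |∇z| = √(a² + b²) = √(0.00646 + 0.07673) = 0.28843.
True dip = arctan(0.28843) = 16.1°, dipping toward NNW (azimuth ≈ 344°).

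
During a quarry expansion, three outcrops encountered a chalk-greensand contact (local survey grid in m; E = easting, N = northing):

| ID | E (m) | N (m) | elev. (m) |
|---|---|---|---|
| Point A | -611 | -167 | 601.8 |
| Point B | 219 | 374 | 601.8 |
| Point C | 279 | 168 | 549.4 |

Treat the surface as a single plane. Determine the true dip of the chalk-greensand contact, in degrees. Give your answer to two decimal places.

Two edge vectors: Point A→Point B = (830, 541, 0), Point A→Point C = (890, 335, -52.4).
Normal n = (Point A→Point B) × (Point A→Point C) = (-28348.4, 43492, -203440).
So ∂z/∂E = −n_x/n_z = −0.13935 and ∂z/∂N = −n_y/n_z = 0.21378.
Gradient magnitude |∇z| = √(a² + b²) = √(0.01942 + 0.04570) = 0.25519.
True dip = arctan(0.25519) = 14.32°, dipping toward SSE (azimuth ≈ 147°).

14.32°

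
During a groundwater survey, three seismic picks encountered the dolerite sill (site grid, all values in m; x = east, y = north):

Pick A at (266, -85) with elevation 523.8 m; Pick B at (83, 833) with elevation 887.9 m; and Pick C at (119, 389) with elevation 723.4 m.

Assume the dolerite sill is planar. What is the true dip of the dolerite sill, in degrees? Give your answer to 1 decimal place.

22.6°

Two edge vectors: Pick A→Pick B = (-183, 918, 364.1), Pick A→Pick C = (-147, 474, 199.6).
Normal n = (Pick A→Pick B) × (Pick A→Pick C) = (10649.4, -16995.9, 48204).
So ∂z/∂x = −n_x/n_z = −0.22092 and ∂z/∂y = −n_y/n_z = 0.35258.
Gradient magnitude |∇z| = √(a² + b²) = √(0.04881 + 0.12431) = 0.41608.
True dip = arctan(0.41608) = 22.6°, dipping toward SSE (azimuth ≈ 148°).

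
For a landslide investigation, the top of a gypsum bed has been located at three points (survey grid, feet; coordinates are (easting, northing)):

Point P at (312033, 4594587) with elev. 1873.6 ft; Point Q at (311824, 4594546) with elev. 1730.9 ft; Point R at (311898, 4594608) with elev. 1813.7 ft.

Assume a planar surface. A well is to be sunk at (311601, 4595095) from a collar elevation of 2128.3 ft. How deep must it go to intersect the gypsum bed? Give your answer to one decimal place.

146.8 ft

Two edge vectors: Point P→Point Q = (-209, -41, -142.7), Point P→Point R = (-135, 21, -59.9).
Normal n = (Point P→Point Q) × (Point P→Point R) = (5452.6, 6745.4, -9924).
So ∂z/∂E = −n_x/n_z = 0.549435711 and ∂z/∂N = −n_y/n_z = 0.679705764.
Intercept c from Point P: 1873.6 − 171442.07 − 3122967.27 = −3292535.74.
At (311601, 4595095): z_contact = 171204.72 + 3123312.56 − 3292535.74 = 1981.53 ft.
Depth below ground = 2128.3 − 1981.53 = 146.8 ft.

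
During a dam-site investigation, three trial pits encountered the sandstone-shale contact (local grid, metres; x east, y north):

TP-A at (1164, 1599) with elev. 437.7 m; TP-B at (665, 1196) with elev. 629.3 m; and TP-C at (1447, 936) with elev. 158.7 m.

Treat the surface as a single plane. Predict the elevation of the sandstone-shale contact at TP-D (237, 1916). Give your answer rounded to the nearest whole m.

997 m

Let the plane be z = a·x + b·y + c.
TP-B−TP-A: −499a − 403b = 191.6;  TP-C−TP-A: 283a − 663b = −279.
Solving gives a = −0.53827, b = 0.19106.
Then c = 437.7 − a·1164 − b·1599 = 758.74.
At (237, 1916): z = −127.6 + 366.1 + 758.74 = 997.2 m.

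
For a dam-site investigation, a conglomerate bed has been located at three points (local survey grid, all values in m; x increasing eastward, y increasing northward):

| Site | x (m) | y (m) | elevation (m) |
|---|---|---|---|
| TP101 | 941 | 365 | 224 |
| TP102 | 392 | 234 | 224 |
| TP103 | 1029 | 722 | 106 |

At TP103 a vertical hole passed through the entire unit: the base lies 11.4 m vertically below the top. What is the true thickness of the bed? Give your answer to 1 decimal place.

10.7 m

Two edge vectors: TP101→TP102 = (-549, -131, 0), TP101→TP103 = (88, 357, -118).
Normal n = (TP101→TP102) × (TP101→TP103) = (15458, -64782, -184465).
So ∂z/∂x = −n_x/n_z = 0.08380 and ∂z/∂y = −n_y/n_z = −0.35119.
|∇z| = √(a²+b²) = 0.36105, so dip δ = arctan(0.36105) = 19.85°.
True thickness = vertical thickness × cos δ = 11.4 × cos 19.85° = 10.7 m.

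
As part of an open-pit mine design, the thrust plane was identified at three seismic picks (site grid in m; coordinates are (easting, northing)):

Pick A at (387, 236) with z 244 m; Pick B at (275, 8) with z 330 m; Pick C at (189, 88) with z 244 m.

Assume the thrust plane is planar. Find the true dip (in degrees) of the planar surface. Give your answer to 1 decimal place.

36.7°

Two edge vectors: Pick A→Pick B = (-112, -228, 86), Pick A→Pick C = (-198, -148, 0).
Normal n = (Pick A→Pick B) × (Pick A→Pick C) = (12728, -17028, -28568).
So ∂z/∂E = −n_x/n_z = 0.44553 and ∂z/∂N = −n_y/n_z = −0.59605.
Gradient magnitude |∇z| = √(a² + b²) = √(0.19850 + 0.35528) = 0.74416.
True dip = arctan(0.74416) = 36.7°, dipping toward NW (azimuth ≈ 323°).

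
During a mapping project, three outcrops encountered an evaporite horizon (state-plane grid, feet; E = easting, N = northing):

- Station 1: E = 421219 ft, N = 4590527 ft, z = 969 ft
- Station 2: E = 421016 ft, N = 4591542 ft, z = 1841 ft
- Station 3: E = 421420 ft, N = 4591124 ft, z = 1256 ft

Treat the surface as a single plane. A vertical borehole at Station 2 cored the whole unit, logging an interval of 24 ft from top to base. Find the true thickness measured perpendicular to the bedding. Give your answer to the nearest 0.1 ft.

16.9 ft

Two edge vectors: Station 1→Station 2 = (-203, 1015, 872), Station 1→Station 3 = (201, 597, 287).
Normal n = (Station 1→Station 2) × (Station 1→Station 3) = (-229279, 233533, -325206).
So ∂z/∂E = −n_x/n_z = −0.70503 and ∂z/∂N = −n_y/n_z = 0.71811.
|∇z| = √(a²+b²) = 1.00635, so dip δ = arctan(1.00635) = 45.18°.
True thickness = vertical thickness × cos δ = 24 × cos 45.18° = 16.9 ft.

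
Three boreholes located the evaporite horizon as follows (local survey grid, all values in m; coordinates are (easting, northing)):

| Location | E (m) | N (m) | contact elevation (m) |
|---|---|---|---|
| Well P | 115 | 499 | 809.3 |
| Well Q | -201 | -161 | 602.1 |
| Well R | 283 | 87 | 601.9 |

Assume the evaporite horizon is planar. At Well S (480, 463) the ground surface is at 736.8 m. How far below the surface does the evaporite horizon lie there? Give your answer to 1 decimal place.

20.5 m

Two edge vectors: Well P→Well Q = (-316, -660, -207.2), Well P→Well R = (168, -412, -207.4).
Normal n = (Well P→Well Q) × (Well P→Well R) = (51517.6, -100348, 241072).
So ∂z/∂E = −n_x/n_z = −0.21370 and ∂z/∂N = −n_y/n_z = 0.41626.
Intercept c from Well P: 809.3 + 24.58 − 207.71 = 626.16.
At (480, 463): z_contact = −102.58 + 192.73 + 626.16 = 716.31 m.
Depth below ground = 736.8 − 716.31 = 20.5 m.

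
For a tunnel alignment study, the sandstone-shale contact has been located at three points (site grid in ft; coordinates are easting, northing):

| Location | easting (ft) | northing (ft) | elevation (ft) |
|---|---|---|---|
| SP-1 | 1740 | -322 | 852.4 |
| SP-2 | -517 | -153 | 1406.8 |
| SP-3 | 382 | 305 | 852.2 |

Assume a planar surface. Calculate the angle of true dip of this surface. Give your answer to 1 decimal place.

Two edge vectors: SP-1→SP-2 = (-2257, 169, 554.4), SP-1→SP-3 = (-1358, 627, -0.2).
Normal n = (SP-1→SP-2) × (SP-1→SP-3) = (-347642.6, -753326.6, -1185637).
So ∂z/∂easting = −n_x/n_z = −0.29321 and ∂z/∂northing = −n_y/n_z = −0.63538.
Gradient magnitude |∇z| = √(a² + b²) = √(0.08597 + 0.40370) = 0.69977.
True dip = arctan(0.69977) = 35.0°, dipping toward NNE (azimuth ≈ 025°).

35.0°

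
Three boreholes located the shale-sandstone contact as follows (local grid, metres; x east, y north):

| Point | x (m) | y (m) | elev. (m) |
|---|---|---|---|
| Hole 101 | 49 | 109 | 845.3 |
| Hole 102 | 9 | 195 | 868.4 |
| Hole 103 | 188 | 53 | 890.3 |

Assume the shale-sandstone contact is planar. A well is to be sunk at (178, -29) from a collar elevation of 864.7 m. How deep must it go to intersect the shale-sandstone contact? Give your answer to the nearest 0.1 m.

22.0 m

Two edge vectors: Hole 101→Hole 102 = (-40, 86, 23.1), Hole 101→Hole 103 = (139, -56, 45).
Normal n = (Hole 101→Hole 102) × (Hole 101→Hole 103) = (5163.6, 5010.9, -9714).
So ∂z/∂x = −n_x/n_z = 0.53156 and ∂z/∂y = −n_y/n_z = 0.51584.
Intercept c from Hole 101: 845.3 − 26.05 − 56.23 = 763.03.
At (178, -29): z_contact = 94.62 − 14.96 + 763.03 = 842.69 m.
Depth below ground = 864.7 − 842.69 = 22.0 m.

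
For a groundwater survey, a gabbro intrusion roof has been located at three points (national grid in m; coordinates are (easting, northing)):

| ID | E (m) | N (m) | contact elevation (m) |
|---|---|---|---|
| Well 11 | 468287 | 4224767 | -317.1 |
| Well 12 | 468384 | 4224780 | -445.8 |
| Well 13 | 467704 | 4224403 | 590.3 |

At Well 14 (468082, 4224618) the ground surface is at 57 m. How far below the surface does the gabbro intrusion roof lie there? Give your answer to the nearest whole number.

45 m

Let the plane be z = a·E + b·N + c.
Well 12−Well 11: 97a + 13b = −128.7;  Well 13−Well 11: −583a − 364b = 907.4.
Solving gives a = −1.26404126, b = −0.46830755.
Then c = -317.1 − a·468287 − b·4224767 = 2570107.26.
At (468082, 4224618): z_contact = −591675.0 − 1978420.5 + 2570107.26 = 11.8 m.
Depth below ground = 57 − 11.8 = 45 m.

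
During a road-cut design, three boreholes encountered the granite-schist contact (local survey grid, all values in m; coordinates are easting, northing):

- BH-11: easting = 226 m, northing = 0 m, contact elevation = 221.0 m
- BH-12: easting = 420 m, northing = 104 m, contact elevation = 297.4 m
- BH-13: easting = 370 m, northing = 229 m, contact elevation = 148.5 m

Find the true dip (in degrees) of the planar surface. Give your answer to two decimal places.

50.26°

Two edge vectors: BH-11→BH-12 = (194, 104, 76.4), BH-11→BH-13 = (144, 229, -72.5).
Normal n = (BH-11→BH-12) × (BH-11→BH-13) = (-25035.6, 25066.6, 29450).
So ∂z/∂easting = −n_x/n_z = 0.85011 and ∂z/∂northing = −n_y/n_z = −0.85116.
Gradient magnitude |∇z| = √(a² + b²) = √(0.72268 + 0.72447) = 1.20297.
True dip = arctan(1.20297) = 50.26°, dipping toward NW (azimuth ≈ 315°).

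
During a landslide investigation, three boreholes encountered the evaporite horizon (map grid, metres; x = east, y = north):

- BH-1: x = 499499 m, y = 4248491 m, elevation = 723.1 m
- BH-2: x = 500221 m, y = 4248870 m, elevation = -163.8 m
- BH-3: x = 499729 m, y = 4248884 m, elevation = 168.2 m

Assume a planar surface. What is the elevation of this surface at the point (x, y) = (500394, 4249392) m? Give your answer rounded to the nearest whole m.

-808 m

Let the plane be z = a·x + b·y + c.
BH-2−BH-1: 722a + 379b = −886.9;  BH-3−BH-1: 230a + 393b = −554.9.
Solving gives a = −0.70326286, b = −1.00038051.
Then c = 723.1 − a·499499 − b·4248491 = 4602109.81.
At (500394, 4249392): z = −351908.5 − 4251009.0 + 4602109.81 = -807.7 m.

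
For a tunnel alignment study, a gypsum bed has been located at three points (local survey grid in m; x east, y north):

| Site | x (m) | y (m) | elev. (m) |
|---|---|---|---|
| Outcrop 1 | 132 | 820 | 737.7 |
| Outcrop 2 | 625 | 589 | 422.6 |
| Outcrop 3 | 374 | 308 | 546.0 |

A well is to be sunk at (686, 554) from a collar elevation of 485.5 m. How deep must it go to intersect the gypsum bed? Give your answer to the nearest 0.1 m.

102.5 m

Let the plane be z = a·x + b·y + c.
Outcrop 2−Outcrop 1: 493a − 231b = −315.1;  Outcrop 3−Outcrop 1: 242a − 512b = −191.7.
Solving gives a = −0.59562, b = 0.09289.
Then c = 737.7 − a·132 − b·820 = 740.15.
At (686, 554): z_contact = −408.60 + 51.46 + 740.15 = 383.02 m.
Depth below ground = 485.5 − 383.02 = 102.5 m.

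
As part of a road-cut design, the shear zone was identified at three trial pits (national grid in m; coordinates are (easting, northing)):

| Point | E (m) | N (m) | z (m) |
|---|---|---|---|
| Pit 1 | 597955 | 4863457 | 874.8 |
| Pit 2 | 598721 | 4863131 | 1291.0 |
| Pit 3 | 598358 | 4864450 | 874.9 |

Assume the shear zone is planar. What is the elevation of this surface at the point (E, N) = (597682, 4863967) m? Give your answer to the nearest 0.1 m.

652.5 m

Two edge vectors: Pit 1→Pit 2 = (766, -326, 416.2), Pit 1→Pit 3 = (403, 993, 0.1).
Normal n = (Pit 1→Pit 2) × (Pit 1→Pit 3) = (-413319.2, 167652, 892016).
So ∂z/∂E = −n_x/n_z = 0.463354021 and ∂z/∂N = −n_y/n_z = −0.187947301.
Intercept c from Pit 1: 874.8 − 277064.85 + 914073.62 = 637883.57.
At (597682, 4863967): z = 276938.4 − 914169.5 + 637883.57 = 652.5 m.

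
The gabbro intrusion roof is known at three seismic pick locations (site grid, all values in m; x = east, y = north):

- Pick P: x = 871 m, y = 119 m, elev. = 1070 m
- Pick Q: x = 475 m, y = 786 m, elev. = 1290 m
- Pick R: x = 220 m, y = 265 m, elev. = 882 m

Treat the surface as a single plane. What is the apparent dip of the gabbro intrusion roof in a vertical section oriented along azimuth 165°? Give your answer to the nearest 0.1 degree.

Let the plane be z = a·x + b·y + c.
Pick Q−Pick P: −396a + 667b = 220;  Pick R−Pick P: −651a + 146b = −188.
Solving gives a = 0.41848, b = 0.57829.
Unit vector along 165° is (sin 165°, cos 165°) = (0.2588, -0.9659).
Slope in that direction = a·(0.2588) + b·(-0.9659) = −0.45027.
Apparent dip = arctan|0.45027| = 24.2° (true dip is 35.5°, so apparent ≤ true as expected).

24.2°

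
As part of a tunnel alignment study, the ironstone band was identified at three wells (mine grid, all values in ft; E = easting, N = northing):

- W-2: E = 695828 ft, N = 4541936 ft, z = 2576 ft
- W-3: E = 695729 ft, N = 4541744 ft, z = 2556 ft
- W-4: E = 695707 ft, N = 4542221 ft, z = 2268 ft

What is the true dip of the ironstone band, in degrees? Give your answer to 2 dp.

Let the plane be z = a·E + b·N + c.
W-3−W-2: −99a − 192b = −20;  W-4−W-2: −121a + 285b = −308.
Solving gives a = 1.26025, b = −0.54565.
Gradient magnitude |∇z| = √(a² + b²) = √(1.58823 + 0.29773) = 1.37330.
True dip = arctan(1.37330) = 53.94°, dipping toward WNW (azimuth ≈ 293°).

53.94°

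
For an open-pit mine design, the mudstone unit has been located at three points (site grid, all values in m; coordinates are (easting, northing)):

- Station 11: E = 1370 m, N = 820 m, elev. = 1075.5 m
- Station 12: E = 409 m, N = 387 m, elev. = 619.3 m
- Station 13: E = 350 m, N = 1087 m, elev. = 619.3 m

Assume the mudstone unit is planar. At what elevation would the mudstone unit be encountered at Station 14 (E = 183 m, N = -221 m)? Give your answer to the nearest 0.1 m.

492.5 m

Two edge vectors: Station 11→Station 12 = (-961, -433, -456.2), Station 11→Station 13 = (-1020, 267, -456.2).
Normal n = (Station 11→Station 12) × (Station 11→Station 13) = (319340, 26915.8, -698247).
So ∂z/∂E = −n_x/n_z = 0.457345 and ∂z/∂N = −n_y/n_z = 0.038548.
Intercept c from Station 11: 1075.5 − 626.56 − 31.61 = 417.33.
At (183, -221): z = 83.7 − 8.5 + 417.33 = 492.5 m.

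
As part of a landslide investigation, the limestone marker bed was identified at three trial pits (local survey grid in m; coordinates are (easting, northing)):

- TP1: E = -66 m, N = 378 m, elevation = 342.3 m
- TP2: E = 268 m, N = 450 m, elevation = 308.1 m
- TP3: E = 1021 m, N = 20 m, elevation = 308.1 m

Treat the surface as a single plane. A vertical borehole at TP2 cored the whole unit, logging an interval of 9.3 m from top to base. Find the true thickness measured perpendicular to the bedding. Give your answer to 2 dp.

9.20 m

Two edge vectors: TP1→TP2 = (334, 72, -34.2), TP1→TP3 = (1087, -358, -34.2).
Normal n = (TP1→TP2) × (TP1→TP3) = (-14706, -25752.6, -197836).
So ∂z/∂E = −n_x/n_z = −0.07433 and ∂z/∂N = −n_y/n_z = −0.13017.
|∇z| = √(a²+b²) = 0.14990, so dip δ = arctan(0.14990) = 8.53°.
True thickness = vertical thickness × cos δ = 9.3 × cos 8.53° = 9.20 m.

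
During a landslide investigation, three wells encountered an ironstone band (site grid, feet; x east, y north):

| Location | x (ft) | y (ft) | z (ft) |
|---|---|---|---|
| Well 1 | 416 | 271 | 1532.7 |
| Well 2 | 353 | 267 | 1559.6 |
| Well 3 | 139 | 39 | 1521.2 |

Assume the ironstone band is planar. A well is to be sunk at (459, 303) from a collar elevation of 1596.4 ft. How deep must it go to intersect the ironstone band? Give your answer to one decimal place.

64.3 ft

Two edge vectors: Well 1→Well 2 = (-63, -4, 26.9), Well 1→Well 3 = (-277, -232, -11.5).
Normal n = (Well 1→Well 2) × (Well 1→Well 3) = (6286.8, -8175.8, 13508).
So ∂z/∂x = −n_x/n_z = −0.46541 and ∂z/∂y = −n_y/n_z = 0.60526.
Intercept c from Well 1: 1532.7 + 193.61 − 164.02 = 1562.29.
At (459, 303): z_contact = −213.62 + 183.39 + 1562.29 = 1532.06 ft.
Depth below ground = 1596.4 − 1532.06 = 64.3 ft.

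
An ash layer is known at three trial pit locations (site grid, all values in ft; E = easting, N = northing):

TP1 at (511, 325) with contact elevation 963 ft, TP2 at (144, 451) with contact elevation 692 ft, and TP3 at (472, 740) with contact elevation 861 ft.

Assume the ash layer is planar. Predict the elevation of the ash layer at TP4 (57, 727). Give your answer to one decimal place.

582.9 ft

Let the plane be z = a·E + b·N + c.
TP2−TP1: −367a + 126b = −271;  TP3−TP1: −39a + 415b = −102.
Solving gives a = 0.67584, b = −0.18227.
Then c = 963 − a·511 − b·325 = 676.88.
At (57, 727): z = 38.5 − 132.5 + 676.88 = 582.9 ft.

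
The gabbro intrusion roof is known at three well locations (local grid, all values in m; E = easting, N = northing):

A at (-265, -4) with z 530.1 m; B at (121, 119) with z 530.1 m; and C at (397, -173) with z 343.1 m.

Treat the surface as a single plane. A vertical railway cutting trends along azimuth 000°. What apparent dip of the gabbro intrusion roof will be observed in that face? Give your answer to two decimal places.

26.21°

Two edge vectors: A→B = (386, 123, 0), A→C = (662, -169, -187).
Normal n = (A→B) × (A→C) = (-23001, 72182, -146660).
So ∂z/∂E = −n_x/n_z = −0.15683 and ∂z/∂N = −n_y/n_z = 0.49217.
Unit vector along 000° is (sin 0°, cos 0°) = (0.0000, 1.0000).
Slope in that direction = a·(0.0000) + b·(1.0000) = 0.49217.
Apparent dip = arctan|0.49217| = 26.21° (true dip is 27.3°, so apparent ≤ true as expected).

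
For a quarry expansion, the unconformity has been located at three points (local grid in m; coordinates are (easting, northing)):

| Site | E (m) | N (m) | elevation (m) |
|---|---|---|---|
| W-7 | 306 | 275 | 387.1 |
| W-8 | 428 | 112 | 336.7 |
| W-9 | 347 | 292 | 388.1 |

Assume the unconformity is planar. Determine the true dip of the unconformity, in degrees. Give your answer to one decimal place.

Let the plane be z = a·E + b·N + c.
W-8−W-7: 122a − 163b = −50.4;  W-9−W-7: 41a + 17b = 1.
Solving gives a = −0.07923, b = 0.24990.
Gradient magnitude |∇z| = √(a² + b²) = √(0.00628 + 0.06245) = 0.26216.
True dip = arctan(0.26216) = 14.7°, dipping toward SSE (azimuth ≈ 162°).

14.7°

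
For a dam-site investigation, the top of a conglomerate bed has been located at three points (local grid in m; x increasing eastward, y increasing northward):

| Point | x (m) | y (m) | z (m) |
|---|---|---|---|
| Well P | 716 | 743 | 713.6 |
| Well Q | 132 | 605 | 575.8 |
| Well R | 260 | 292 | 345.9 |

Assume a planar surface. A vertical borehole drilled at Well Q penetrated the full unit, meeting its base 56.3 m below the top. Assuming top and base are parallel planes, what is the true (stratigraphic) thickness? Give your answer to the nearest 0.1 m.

Let the plane be z = a·x + b·y + c.
Well Q−Well P: −584a − 138b = −137.8;  Well R−Well P: −456a − 451b = −367.7.
Solving gives a = 0.05690, b = 0.75777.
|∇z| = √(a²+b²) = 0.75991, so dip δ = arctan(0.75991) = 37.23°.
True thickness = vertical thickness × cos δ = 56.3 × cos 37.23° = 44.8 m.

44.8 m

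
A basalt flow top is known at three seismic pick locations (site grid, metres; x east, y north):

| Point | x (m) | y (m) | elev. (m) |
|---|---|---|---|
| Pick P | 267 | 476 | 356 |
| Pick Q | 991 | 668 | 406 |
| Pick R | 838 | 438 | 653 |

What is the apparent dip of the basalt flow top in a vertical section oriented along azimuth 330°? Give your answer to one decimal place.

Let the plane be z = a·x + b·y + c.
Pick Q−Pick P: 724a + 192b = 50;  Pick R−Pick P: 571a − 38b = 297.
Solving gives a = 0.42965, b = −1.35972.
Unit vector along 330° is (sin 330°, cos 330°) = (-0.5000, 0.8660).
Slope in that direction = a·(-0.5000) + b·(0.8660) = −1.39238.
Apparent dip = arctan|1.39238| = 54.3° (true dip is 55.0°, so apparent ≤ true as expected).

54.3°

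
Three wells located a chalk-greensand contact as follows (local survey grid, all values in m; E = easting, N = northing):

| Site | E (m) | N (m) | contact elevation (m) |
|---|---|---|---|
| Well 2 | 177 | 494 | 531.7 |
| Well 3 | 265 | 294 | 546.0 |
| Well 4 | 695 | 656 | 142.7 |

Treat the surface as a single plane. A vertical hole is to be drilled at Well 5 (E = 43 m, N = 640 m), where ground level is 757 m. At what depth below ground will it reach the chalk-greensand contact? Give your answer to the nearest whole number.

Two edge vectors: Well 2→Well 3 = (88, -200, 14.3), Well 2→Well 4 = (518, 162, -389).
Normal n = (Well 2→Well 3) × (Well 2→Well 4) = (75483.4, 41639.4, 117856).
So ∂z/∂E = −n_x/n_z = −0.64047 and ∂z/∂N = −n_y/n_z = −0.35331.
Intercept c from Well 2: 531.7 + 113.36 + 174.53 = 819.60.
At (43, 640): z_contact = −27.5 − 226.1 + 819.60 = 565.9 m.
Depth below ground = 757 − 565.9 = 191 m.

191 m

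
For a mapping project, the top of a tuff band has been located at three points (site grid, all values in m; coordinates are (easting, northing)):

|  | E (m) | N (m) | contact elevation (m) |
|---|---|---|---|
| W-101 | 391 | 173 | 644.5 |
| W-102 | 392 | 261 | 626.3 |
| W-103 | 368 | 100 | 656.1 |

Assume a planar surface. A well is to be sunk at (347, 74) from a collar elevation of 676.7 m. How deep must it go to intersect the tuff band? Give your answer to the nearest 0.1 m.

Let the plane be z = a·E + b·N + c.
W-102−W-101: 1a + 88b = −18.2;  W-103−W-101: −23a − 73b = 11.6.
Solving gives a = 0.15777, b = −0.20861.
Then c = 644.5 − a·391 − b·173 = 618.90.
At (347, 74): z_contact = 54.74 − 15.44 + 618.90 = 658.21 m.
Depth below ground = 676.7 − 658.21 = 18.5 m.

18.5 m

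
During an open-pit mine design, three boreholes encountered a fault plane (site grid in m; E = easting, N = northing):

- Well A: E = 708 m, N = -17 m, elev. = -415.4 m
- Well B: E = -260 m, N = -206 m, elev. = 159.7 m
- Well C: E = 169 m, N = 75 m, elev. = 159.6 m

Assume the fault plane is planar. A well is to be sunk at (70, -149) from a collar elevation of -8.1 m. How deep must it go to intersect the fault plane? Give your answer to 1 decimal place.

Two edge vectors: Well A→Well B = (-968, -189, 575.1), Well A→Well C = (-539, 92, 575).
Normal n = (Well A→Well B) × (Well A→Well C) = (-161584.2, 246621.1, -190927).
So ∂z/∂E = −n_x/n_z = −0.84631 and ∂z/∂N = −n_y/n_z = 1.29170.
Intercept c from Well A: -415.4 + 599.19 + 21.96 = 205.75.
At (70, -149): z_contact = −59.24 − 192.46 + 205.75 = -45.96 m.
Depth below ground = -8.1 − (-45.96) = 37.9 m.

37.9 m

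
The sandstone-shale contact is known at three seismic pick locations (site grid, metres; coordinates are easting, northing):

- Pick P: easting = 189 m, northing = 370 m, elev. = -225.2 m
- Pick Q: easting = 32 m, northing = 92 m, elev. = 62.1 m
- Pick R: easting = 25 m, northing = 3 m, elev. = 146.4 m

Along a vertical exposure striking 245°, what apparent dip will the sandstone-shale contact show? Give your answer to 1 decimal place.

29.0°

Two edge vectors: Pick P→Pick Q = (-157, -278, 287.3), Pick P→Pick R = (-164, -367, 371.6).
Normal n = (Pick P→Pick Q) × (Pick P→Pick R) = (2134.3, 11224, 12027).
So ∂z/∂easting = −n_x/n_z = −0.17746 and ∂z/∂northing = −n_y/n_z = −0.93323.
Unit vector along 245° is (sin 245°, cos 245°) = (-0.9063, -0.4226).
Slope in that direction = a·(-0.9063) + b·(-0.4226) = 0.55523.
Apparent dip = arctan|0.55523| = 29.0° (true dip is 43.5°, so apparent ≤ true as expected).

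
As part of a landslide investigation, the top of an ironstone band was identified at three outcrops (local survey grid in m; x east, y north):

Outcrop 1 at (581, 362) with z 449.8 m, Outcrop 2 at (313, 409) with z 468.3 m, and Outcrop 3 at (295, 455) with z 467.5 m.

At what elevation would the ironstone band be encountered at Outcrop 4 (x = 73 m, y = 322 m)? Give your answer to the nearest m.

491 m

Let the plane be z = a·x + b·y + c.
Outcrop 2−Outcrop 1: −268a + 47b = 18.5;  Outcrop 3−Outcrop 1: −286a + 93b = 17.7.
Solving gives a = −0.07739, b = −0.04767.
Then c = 449.8 − a·581 − b·362 = 512.02.
At (73, 322): z = −5.6 − 15.4 + 512.02 = 491.0 m.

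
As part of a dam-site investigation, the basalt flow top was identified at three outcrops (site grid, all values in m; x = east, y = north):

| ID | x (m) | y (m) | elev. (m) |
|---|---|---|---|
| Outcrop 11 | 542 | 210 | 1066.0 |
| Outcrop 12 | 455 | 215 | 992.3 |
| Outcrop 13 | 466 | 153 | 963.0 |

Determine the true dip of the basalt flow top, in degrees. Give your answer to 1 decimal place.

47.3°

Let the plane be z = a·x + b·y + c.
Outcrop 12−Outcrop 11: −87a + 5b = −73.7;  Outcrop 13−Outcrop 11: −76a − 57b = −103.
Solving gives a = 0.88329, b = 0.62929.
Gradient magnitude |∇z| = √(a² + b²) = √(0.78021 + 0.39601) = 1.08454.
True dip = arctan(1.08454) = 47.3°, dipping toward SW (azimuth ≈ 235°).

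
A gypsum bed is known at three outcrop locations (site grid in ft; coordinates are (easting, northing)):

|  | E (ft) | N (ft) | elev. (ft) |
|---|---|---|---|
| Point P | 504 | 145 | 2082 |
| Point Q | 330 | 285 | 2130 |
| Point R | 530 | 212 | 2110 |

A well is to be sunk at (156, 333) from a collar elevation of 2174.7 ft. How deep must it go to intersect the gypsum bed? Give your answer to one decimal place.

Let the plane be z = a·E + b·N + c.
Point Q−Point P: −174a + 140b = 48;  Point R−Point P: 26a + 67b = 28.
Solving gives a = 0.04602, b = 0.40005.
Then c = 2082 − a·504 − b·145 = 2000.80.
At (156, 333): z_contact = 7.18 + 133.22 + 2000.80 = 2141.20 ft.
Depth below ground = 2174.7 − 2141.20 = 33.5 ft.

33.5 ft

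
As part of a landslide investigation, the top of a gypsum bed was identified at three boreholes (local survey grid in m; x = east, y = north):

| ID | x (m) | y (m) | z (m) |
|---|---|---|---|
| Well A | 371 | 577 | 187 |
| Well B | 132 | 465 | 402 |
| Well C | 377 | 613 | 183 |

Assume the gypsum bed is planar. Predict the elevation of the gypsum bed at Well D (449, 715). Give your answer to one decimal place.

121.1 m

Let the plane be z = a·x + b·y + c.
Well B−Well A: −239a − 112b = 215;  Well C−Well A: 6a + 36b = −4.
Solving gives a = −0.91931, b = 0.04211.
Then c = 187 − a·371 − b·577 = 503.77.
At (449, 715): z = −412.8 + 30.1 + 503.77 = 121.1 m.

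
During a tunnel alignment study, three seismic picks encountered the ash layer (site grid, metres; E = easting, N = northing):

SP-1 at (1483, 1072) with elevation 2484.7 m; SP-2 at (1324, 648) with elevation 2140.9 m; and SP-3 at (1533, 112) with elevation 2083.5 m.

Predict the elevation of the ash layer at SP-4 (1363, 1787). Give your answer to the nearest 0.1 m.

2707.4 m

Two edge vectors: SP-1→SP-2 = (-159, -424, -343.8), SP-1→SP-3 = (50, -960, -401.2).
Normal n = (SP-1→SP-2) × (SP-1→SP-3) = (-159939.2, -80980.8, 173840).
So ∂z/∂E = −n_x/n_z = 0.920037 and ∂z/∂N = −n_y/n_z = 0.465835.
Intercept c from SP-1: 2484.7 − 1364.41 − 499.38 = 620.91.
At (1363, 1787): z = 1254.0 + 832.4 + 620.91 = 2707.4 m.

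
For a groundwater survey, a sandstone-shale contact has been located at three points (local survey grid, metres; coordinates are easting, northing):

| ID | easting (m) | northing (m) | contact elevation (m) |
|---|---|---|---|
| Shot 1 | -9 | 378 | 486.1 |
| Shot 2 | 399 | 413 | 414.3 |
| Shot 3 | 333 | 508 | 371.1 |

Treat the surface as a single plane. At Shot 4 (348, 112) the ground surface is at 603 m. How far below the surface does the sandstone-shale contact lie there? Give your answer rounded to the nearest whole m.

18 m

Let the plane be z = a·easting + b·northing + c.
Shot 2−Shot 1: 408a + 35b = −71.8;  Shot 3−Shot 1: 342a + 130b = −115.
Solving gives a = −0.12927, b = −0.54454.
Then c = 486.1 − a·-9 − b·378 = 690.77.
At (348, 112): z_contact = −45.0 − 61.0 + 690.77 = 584.8 m.
Depth below ground = 603 − 584.8 = 18 m.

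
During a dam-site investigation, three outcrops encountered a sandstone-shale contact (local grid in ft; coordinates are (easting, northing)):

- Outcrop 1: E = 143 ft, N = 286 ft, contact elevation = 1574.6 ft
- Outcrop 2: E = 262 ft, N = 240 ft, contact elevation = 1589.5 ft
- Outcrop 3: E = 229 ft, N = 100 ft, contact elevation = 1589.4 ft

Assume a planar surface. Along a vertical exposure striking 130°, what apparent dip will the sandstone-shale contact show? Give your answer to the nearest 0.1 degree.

Two edge vectors: Outcrop 1→Outcrop 2 = (119, -46, 14.9), Outcrop 1→Outcrop 3 = (86, -186, 14.8).
Normal n = (Outcrop 1→Outcrop 2) × (Outcrop 1→Outcrop 3) = (2090.6, -479.8, -18178).
So ∂z/∂E = −n_x/n_z = 0.11501 and ∂z/∂N = −n_y/n_z = −0.02639.
Unit vector along 130° is (sin 130°, cos 130°) = (0.7660, -0.6428).
Slope in that direction = a·(0.7660) + b·(-0.6428) = 0.10507.
Apparent dip = arctan|0.10507| = 6.0° (true dip is 6.7°, so apparent ≤ true as expected).

6.0°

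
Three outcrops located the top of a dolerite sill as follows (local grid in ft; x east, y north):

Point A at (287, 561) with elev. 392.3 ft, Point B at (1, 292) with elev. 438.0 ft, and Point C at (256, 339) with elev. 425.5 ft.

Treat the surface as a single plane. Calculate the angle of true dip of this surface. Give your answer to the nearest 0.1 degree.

8.4°

Let the plane be z = a·x + b·y + c.
Point B−Point A: −286a − 269b = 45.7;  Point C−Point A: −31a − 222b = 33.2.
Solving gives a = −0.02202, b = −0.14647.
Gradient magnitude |∇z| = √(a² + b²) = √(0.00048 + 0.02145) = 0.14812.
True dip = arctan(0.14812) = 8.4°, dipping toward N (azimuth ≈ 009°).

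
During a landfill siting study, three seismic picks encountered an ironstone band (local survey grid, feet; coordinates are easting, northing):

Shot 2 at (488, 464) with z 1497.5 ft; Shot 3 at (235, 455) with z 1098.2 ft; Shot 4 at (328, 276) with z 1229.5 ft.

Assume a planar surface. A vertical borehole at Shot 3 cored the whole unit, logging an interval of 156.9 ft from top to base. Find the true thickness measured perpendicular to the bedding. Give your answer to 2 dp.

Let the plane be z = a·easting + b·northing + c.
Shot 3−Shot 2: −253a − 9b = −399.3;  Shot 4−Shot 2: −160a − 188b = −268.
Solving gives a = 1.57524, b = 0.08490.
|∇z| = √(a²+b²) = 1.57753, so dip δ = arctan(1.57753) = 57.63°.
True thickness = vertical thickness × cos δ = 156.9 × cos 57.63° = 84.00 ft.

84.00 ft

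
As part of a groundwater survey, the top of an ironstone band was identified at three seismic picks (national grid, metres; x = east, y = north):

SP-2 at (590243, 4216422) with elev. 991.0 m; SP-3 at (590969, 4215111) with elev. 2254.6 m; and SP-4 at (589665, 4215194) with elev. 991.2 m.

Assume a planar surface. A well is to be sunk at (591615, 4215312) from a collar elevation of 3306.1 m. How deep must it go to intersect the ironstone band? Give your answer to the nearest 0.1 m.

Let the plane be z = a·x + b·y + c.
SP-3−SP-2: 726a − 1311b = 1263.6;  SP-4−SP-2: −578a − 1228b = 0.2.
Solving gives a = 0.940672873, b = −0.442922574.
Then c = 991 − a·590243 − b·4216422 = 1313313.91.
At (591615, 4215312): z_contact = 556516.18 − 1867056.84 + 1313313.91 = 2773.25 m.
Depth below ground = 3306.1 − 2773.25 = 532.9 m.

532.9 m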